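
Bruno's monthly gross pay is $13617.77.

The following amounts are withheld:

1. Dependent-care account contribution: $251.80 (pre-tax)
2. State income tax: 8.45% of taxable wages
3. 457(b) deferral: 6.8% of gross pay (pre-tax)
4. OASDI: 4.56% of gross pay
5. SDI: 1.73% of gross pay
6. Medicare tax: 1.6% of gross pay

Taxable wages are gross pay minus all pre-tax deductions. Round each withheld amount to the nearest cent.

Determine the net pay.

457(b) deferral: $13617.77 × 0.068 = $926.01
Dependent-care account contribution: $251.80
Pre-tax total = $926.01 + $251.80 = $1177.81
Taxable wages = $13617.77 − $1177.81 = $12439.96
State income tax: $12439.96 × 0.0845 = $1051.18
OASDI: $13617.77 × 0.0456 = $620.97
SDI: $13617.77 × 0.0173 = $235.59
Medicare tax: $13617.77 × 0.016 = $217.88
Total deductions = $926.01 + $251.80 + $1051.18 + $620.97 + $235.59 + $217.88 = $3303.43
Net pay = $13617.77 − $3303.43 = $10314.34

$10314.34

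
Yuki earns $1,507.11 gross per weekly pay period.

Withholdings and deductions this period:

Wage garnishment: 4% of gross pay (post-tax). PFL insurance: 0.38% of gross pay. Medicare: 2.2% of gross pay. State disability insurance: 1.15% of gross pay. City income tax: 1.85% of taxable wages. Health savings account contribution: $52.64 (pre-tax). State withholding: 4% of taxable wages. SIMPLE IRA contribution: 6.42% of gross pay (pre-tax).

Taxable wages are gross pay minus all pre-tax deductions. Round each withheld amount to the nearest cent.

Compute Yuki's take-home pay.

SIMPLE IRA contribution: $1,507.11 × 0.0642 = $96.76
Health savings account contribution: $52.64
Pre-tax total = $96.76 + $52.64 = $149.40
Taxable wages = $1,507.11 − $149.40 = $1,357.71
City income tax: $1,357.71 × 0.0185 = $25.12
State withholding: $1,357.71 × 0.04 = $54.31
State disability insurance: $1,507.11 × 0.0115 = $17.33
Medicare: $1,507.11 × 0.022 = $33.16
PFL insurance: $1,507.11 × 0.0038 = $5.73
Wage garnishment: $1,507.11 × 0.04 = $60.28
Total deductions = $96.76 + $52.64 + $25.12 + $54.31 + $17.33 + $33.16 + $5.73 + $60.28 = $345.33
Net pay = $1,507.11 − $345.33 = $1,161.78

$1,161.78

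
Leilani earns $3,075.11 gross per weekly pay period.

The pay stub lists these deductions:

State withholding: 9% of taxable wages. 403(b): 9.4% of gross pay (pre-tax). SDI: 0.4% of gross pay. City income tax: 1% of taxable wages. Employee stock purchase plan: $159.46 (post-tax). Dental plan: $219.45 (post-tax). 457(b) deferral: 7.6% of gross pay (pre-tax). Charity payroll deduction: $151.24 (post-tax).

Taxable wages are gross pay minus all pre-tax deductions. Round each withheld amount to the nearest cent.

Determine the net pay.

403(b): $3,075.11 × 0.094 = $289.06
457(b) deferral: $3,075.11 × 0.076 = $233.71
Pre-tax total = $289.06 + $233.71 = $522.77
Taxable wages = $3,075.11 − $522.77 = $2,552.34
City income tax: $2,552.34 × 0.01 = $25.52
State withholding: $2,552.34 × 0.09 = $229.71
SDI: $3,075.11 × 0.004 = $12.30
Employee stock purchase plan: $159.46
Dental plan: $219.45
Charity payroll deduction: $151.24
Total deductions = $289.06 + $233.71 + $25.52 + $229.71 + $12.30 + $159.46 + $219.45 + $151.24 = $1,320.45
Net pay = $3,075.11 − $1,320.45 = $1,754.66

$1,754.66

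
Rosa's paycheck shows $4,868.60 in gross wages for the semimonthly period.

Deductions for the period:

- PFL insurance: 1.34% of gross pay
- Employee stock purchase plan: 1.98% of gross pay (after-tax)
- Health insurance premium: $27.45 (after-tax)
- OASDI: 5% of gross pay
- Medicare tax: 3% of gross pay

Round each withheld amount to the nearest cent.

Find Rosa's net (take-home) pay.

OASDI: $4,868.60 × 0.05 = $243.43
PFL insurance: $4,868.60 × 0.0134 = $65.24
Medicare tax: $4,868.60 × 0.03 = $146.06
Employee stock purchase plan: $4,868.60 × 0.0198 = $96.40
Health insurance premium: $27.45
Total deductions = $243.43 + $65.24 + $146.06 + $96.40 + $27.45 = $578.58
Net pay = $4,868.60 − $578.58 = $4,290.02

$4,290.02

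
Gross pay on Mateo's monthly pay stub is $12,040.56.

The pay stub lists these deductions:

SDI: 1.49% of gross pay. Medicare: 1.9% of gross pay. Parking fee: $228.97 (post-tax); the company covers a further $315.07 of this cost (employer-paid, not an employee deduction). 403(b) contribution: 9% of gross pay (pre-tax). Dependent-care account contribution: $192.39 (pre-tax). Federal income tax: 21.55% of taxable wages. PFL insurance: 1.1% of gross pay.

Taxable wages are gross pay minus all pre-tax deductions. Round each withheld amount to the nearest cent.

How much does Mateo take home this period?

$7,675.18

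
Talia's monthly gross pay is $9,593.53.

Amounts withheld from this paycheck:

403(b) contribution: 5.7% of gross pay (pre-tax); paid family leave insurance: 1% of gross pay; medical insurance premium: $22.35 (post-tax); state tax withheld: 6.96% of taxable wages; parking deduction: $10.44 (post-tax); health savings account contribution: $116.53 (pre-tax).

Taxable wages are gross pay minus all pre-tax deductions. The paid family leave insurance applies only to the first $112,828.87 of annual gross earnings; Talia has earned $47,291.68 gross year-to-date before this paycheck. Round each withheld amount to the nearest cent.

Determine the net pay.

$8,179.90

Health savings account contribution: $116.53
403(b) contribution: $9,593.53 × 0.057 = $546.83
Pre-tax total = $116.53 + $546.83 = $663.36
Taxable wages = $9,593.53 − $663.36 = $8,930.17
State tax withheld: $8,930.17 × 0.0696 = $621.54
Paid family leave insurance: cap not yet reached, full $9,593.53 is subject → $9,593.53 × 0.01 = $95.94
Medical insurance premium: $22.35
Parking deduction: $10.44
Total deductions = $116.53 + $546.83 + $621.54 + $95.94 + $22.35 + $10.44 = $1,413.63
Net pay = $9,593.53 − $1,413.63 = $8,179.90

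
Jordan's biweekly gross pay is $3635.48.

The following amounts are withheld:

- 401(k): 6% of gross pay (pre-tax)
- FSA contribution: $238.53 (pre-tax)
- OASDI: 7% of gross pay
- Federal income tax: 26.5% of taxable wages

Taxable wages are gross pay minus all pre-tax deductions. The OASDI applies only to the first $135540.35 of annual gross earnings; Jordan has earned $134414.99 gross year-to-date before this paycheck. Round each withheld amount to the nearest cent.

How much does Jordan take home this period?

$2257.65

401(k): $3635.48 × 0.06 = $218.13
FSA contribution: $238.53
Pre-tax total = $218.13 + $238.53 = $456.66
Taxable wages = $3635.48 − $456.66 = $3178.82
Federal income tax: $3178.82 × 0.265 = $842.39
OASDI: only $135540.35 − $134414.99 = $1125.36 of this check is subject → $1125.36 × 0.07 = $78.78
Total deductions = $218.13 + $238.53 + $842.39 + $78.78 = $1377.83
Net pay = $3635.48 − $1377.83 = $2257.65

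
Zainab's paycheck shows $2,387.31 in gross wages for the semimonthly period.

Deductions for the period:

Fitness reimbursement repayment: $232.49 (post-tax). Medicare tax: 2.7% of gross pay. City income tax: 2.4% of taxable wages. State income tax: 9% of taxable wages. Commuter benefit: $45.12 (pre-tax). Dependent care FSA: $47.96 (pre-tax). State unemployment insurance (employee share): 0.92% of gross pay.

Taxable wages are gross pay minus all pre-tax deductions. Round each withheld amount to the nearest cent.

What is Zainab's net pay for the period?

Dependent care FSA: $47.96
Commuter benefit: $45.12
Pre-tax total = $47.96 + $45.12 = $93.08
Taxable wages = $2,387.31 − $93.08 = $2,294.23
City income tax: $2,294.23 × 0.024 = $55.06
State income tax: $2,294.23 × 0.09 = $206.48
Medicare tax: $2,387.31 × 0.027 = $64.46
State unemployment insurance (employee share): $2,387.31 × 0.0092 = $21.96
Fitness reimbursement repayment: $232.49
Total deductions = $47.96 + $45.12 + $55.06 + $206.48 + $64.46 + $21.96 + $232.49 = $673.53
Net pay = $2,387.31 − $673.53 = $1,713.78

$1,713.78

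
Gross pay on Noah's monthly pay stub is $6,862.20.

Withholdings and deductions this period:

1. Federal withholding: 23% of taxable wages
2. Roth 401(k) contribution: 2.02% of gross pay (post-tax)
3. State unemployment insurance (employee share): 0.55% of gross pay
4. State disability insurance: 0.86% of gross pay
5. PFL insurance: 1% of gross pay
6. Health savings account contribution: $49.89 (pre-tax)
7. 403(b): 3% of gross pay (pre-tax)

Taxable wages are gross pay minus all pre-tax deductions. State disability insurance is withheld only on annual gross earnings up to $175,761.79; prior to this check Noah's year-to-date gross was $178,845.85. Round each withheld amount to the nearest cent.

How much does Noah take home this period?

$4,841.98

403(b): $6,862.20 × 0.03 = $205.87
Health savings account contribution: $49.89
Pre-tax total = $205.87 + $49.89 = $255.76
Taxable wages = $6,862.20 − $255.76 = $6,606.44
Federal withholding: $6,606.44 × 0.23 = $1,519.48
PFL insurance: $6,862.20 × 0.01 = $68.62
State disability insurance: annual cap $175,761.79 already reached (YTD $178,845.85), so $0.00
State unemployment insurance (employee share): $6,862.20 × 0.0055 = $37.74
Roth 401(k) contribution: $6,862.20 × 0.0202 = $138.62
Total deductions = $205.87 + $49.89 + $1,519.48 + $68.62 + $0.00 + $37.74 + $138.62 = $2,020.22
Net pay = $6,862.20 − $2,020.22 = $4,841.98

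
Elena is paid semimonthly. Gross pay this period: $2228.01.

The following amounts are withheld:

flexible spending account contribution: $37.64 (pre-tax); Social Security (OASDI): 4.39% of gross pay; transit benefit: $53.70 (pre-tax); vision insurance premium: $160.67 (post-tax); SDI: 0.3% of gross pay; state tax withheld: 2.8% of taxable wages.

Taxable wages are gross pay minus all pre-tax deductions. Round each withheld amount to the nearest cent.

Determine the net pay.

Flexible spending account contribution: $37.64
Transit benefit: $53.70
Pre-tax total = $37.64 + $53.70 = $91.34
Taxable wages = $2228.01 − $91.34 = $2136.67
State tax withheld: $2136.67 × 0.028 = $59.83
SDI: $2228.01 × 0.003 = $6.68
Social Security (OASDI): $2228.01 × 0.0439 = $97.81
Vision insurance premium: $160.67
Total deductions = $37.64 + $53.70 + $59.83 + $6.68 + $97.81 + $160.67 = $416.33
Net pay = $2228.01 − $416.33 = $1811.68

$1811.68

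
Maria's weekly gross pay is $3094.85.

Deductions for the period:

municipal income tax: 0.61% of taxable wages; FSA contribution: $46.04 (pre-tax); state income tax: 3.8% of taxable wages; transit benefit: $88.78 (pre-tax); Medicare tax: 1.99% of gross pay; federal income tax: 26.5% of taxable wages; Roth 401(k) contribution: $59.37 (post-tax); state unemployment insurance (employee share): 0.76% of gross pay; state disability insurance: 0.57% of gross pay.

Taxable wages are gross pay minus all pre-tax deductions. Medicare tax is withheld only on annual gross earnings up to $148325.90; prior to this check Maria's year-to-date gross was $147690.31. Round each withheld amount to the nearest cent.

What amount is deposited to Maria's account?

$1931.90

FSA contribution: $46.04
Transit benefit: $88.78
Pre-tax total = $46.04 + $88.78 = $134.82
Taxable wages = $3094.85 − $134.82 = $2960.03
State income tax: $2960.03 × 0.038 = $112.48
Municipal income tax: $2960.03 × 0.0061 = $18.06
Federal income tax: $2960.03 × 0.265 = $784.41
State unemployment insurance (employee share): $3094.85 × 0.0076 = $23.52
Medicare tax: only $148325.90 − $147690.31 = $635.59 of this check is subject → $635.59 × 0.0199 = $12.65
State disability insurance: $3094.85 × 0.0057 = $17.64
Roth 401(k) contribution: $59.37
Total deductions = $46.04 + $88.78 + $112.48 + $18.06 + $784.41 + $23.52 + $12.65 + $17.64 + $59.37 = $1162.95
Net pay = $3094.85 − $1162.95 = $1931.90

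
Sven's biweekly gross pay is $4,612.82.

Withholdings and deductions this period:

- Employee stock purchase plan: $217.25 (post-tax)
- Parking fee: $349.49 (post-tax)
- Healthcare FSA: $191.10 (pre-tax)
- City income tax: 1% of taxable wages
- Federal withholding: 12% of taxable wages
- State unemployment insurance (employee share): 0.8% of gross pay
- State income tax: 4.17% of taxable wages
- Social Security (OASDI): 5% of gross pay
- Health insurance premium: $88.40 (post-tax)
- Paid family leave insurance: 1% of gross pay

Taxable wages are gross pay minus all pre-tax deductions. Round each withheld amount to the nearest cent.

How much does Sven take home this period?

$2,693.69

Healthcare FSA: $191.10
Taxable wages = $4,612.82 − $191.10 = $4,421.72
State income tax: $4,421.72 × 0.0417 = $184.39
City income tax: $4,421.72 × 0.01 = $44.22
Federal withholding: $4,421.72 × 0.12 = $530.61
Social Security (OASDI): $4,612.82 × 0.05 = $230.64
State unemployment insurance (employee share): $4,612.82 × 0.008 = $36.90
Paid family leave insurance: $4,612.82 × 0.01 = $46.13
Parking fee: $349.49
Health insurance premium: $88.40
Employee stock purchase plan: $217.25
Total deductions = $191.10 + $184.39 + $44.22 + $530.61 + $230.64 + $36.90 + $46.13 + $349.49 + $88.40 + $217.25 = $1,919.13
Net pay = $4,612.82 − $1,919.13 = $2,693.69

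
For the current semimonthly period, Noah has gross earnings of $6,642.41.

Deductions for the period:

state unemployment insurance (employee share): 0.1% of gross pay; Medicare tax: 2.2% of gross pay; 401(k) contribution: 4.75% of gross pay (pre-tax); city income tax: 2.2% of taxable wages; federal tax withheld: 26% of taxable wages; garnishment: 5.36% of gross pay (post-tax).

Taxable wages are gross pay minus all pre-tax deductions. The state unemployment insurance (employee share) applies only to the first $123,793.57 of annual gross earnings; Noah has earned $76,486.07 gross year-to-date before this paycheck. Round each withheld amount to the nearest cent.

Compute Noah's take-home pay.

$4,033.92

401(k) contribution: $6,642.41 × 0.0475 = $315.51
Taxable wages = $6,642.41 − $315.51 = $6,326.90
Federal tax withheld: $6,326.90 × 0.26 = $1,644.99
City income tax: $6,326.90 × 0.022 = $139.19
Medicare tax: $6,642.41 × 0.022 = $146.13
State unemployment insurance (employee share): cap not yet reached, full $6,642.41 is subject → $6,642.41 × 0.001 = $6.64
Garnishment: $6,642.41 × 0.0536 = $356.03
Total deductions = $315.51 + $1,644.99 + $139.19 + $146.13 + $6.64 + $356.03 = $2,608.49
Net pay = $6,642.41 − $2,608.49 = $4,033.92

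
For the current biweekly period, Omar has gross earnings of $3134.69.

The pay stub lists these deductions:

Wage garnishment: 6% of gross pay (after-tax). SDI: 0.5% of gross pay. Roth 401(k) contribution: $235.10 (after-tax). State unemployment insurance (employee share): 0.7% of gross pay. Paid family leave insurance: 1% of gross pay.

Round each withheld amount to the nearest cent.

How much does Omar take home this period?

$2642.55

State unemployment insurance (employee share): $3134.69 × 0.007 = $21.94
SDI: $3134.69 × 0.005 = $15.67
Paid family leave insurance: $3134.69 × 0.01 = $31.35
Roth 401(k) contribution: $235.10
Wage garnishment: $3134.69 × 0.06 = $188.08
Total deductions = $21.94 + $15.67 + $31.35 + $235.10 + $188.08 = $492.14
Net pay = $3134.69 − $492.14 = $2642.55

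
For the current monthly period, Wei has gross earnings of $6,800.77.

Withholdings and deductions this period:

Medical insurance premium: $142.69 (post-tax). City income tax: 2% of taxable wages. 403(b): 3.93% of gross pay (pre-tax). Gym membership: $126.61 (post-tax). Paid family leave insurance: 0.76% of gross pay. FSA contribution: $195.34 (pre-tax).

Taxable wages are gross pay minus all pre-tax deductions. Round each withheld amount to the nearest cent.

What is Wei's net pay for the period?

FSA contribution: $195.34
403(b): $6,800.77 × 0.0393 = $267.27
Pre-tax total = $195.34 + $267.27 = $462.61
Taxable wages = $6,800.77 − $462.61 = $6,338.16
City income tax: $6,338.16 × 0.02 = $126.76
Paid family leave insurance: $6,800.77 × 0.0076 = $51.69
Medical insurance premium: $142.69
Gym membership: $126.61
Total deductions = $195.34 + $267.27 + $126.76 + $51.69 + $142.69 + $126.61 = $910.36
Net pay = $6,800.77 − $910.36 = $5,890.41

$5,890.41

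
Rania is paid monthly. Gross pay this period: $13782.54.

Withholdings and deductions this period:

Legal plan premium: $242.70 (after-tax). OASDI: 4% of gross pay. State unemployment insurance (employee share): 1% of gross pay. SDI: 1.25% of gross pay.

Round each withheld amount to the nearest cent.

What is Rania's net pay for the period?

State unemployment insurance (employee share): $13782.54 × 0.01 = $137.83
OASDI: $13782.54 × 0.04 = $551.30
SDI: $13782.54 × 0.0125 = $172.28
Legal plan premium: $242.70
Total deductions = $137.83 + $551.30 + $172.28 + $242.70 = $1104.11
Net pay = $13782.54 − $1104.11 = $12678.43

$12678.43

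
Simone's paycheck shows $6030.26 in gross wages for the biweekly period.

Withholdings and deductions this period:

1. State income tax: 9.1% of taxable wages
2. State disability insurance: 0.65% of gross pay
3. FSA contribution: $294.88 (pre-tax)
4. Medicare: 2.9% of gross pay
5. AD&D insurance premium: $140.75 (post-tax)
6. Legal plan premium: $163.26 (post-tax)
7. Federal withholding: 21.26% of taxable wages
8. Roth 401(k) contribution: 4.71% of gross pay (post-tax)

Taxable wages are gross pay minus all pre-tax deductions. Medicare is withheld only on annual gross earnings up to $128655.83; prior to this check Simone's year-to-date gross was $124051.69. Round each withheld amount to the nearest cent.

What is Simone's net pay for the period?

$3233.36

FSA contribution: $294.88
Taxable wages = $6030.26 − $294.88 = $5735.38
State income tax: $5735.38 × 0.091 = $521.92
Federal withholding: $5735.38 × 0.2126 = $1219.34
Medicare: only $128655.83 − $124051.69 = $4604.14 of this check is subject → $4604.14 × 0.029 = $133.52
State disability insurance: $6030.26 × 0.0065 = $39.20
Legal plan premium: $163.26
AD&D insurance premium: $140.75
Roth 401(k) contribution: $6030.26 × 0.0471 = $284.03
Total deductions = $294.88 + $521.92 + $1219.34 + $133.52 + $39.20 + $163.26 + $140.75 + $284.03 = $2796.90
Net pay = $6030.26 − $2796.90 = $3233.36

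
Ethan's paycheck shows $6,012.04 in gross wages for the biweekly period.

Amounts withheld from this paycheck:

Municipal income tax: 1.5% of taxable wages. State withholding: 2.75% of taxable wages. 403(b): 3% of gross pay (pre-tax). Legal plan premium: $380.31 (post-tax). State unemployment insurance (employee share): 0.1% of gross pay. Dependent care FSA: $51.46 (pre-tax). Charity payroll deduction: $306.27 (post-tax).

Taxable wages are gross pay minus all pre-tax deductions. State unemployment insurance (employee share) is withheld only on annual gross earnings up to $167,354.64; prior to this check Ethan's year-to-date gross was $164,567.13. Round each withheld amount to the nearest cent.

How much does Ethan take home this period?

Dependent care FSA: $51.46
403(b): $6,012.04 × 0.03 = $180.36
Pre-tax total = $51.46 + $180.36 = $231.82
Taxable wages = $6,012.04 − $231.82 = $5,780.22
Municipal income tax: $5,780.22 × 0.015 = $86.70
State withholding: $5,780.22 × 0.0275 = $158.96
State unemployment insurance (employee share): only $167,354.64 − $164,567.13 = $2,787.51 of this check is subject → $2,787.51 × 0.001 = $2.79
Legal plan premium: $380.31
Charity payroll deduction: $306.27
Total deductions = $51.46 + $180.36 + $86.70 + $158.96 + $2.79 + $380.31 + $306.27 = $1,166.85
Net pay = $6,012.04 − $1,166.85 = $4,845.19

$4,845.19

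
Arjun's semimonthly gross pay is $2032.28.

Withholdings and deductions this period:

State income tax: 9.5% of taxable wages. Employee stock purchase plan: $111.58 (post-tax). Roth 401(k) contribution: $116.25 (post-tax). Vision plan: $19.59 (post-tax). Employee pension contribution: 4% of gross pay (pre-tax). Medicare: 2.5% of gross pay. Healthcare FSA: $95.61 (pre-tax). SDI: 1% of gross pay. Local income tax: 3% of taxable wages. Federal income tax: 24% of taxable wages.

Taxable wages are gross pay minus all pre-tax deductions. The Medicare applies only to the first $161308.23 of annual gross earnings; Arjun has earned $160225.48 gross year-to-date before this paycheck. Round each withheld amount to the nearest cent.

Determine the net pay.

$883.36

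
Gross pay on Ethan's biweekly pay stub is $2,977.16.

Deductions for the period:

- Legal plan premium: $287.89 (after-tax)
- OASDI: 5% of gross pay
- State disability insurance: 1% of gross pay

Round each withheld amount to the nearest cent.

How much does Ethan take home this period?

$2,510.64

State disability insurance: $2,977.16 × 0.01 = $29.77
OASDI: $2,977.16 × 0.05 = $148.86
Legal plan premium: $287.89
Total deductions = $29.77 + $148.86 + $287.89 = $466.52
Net pay = $2,977.16 − $466.52 = $2,510.64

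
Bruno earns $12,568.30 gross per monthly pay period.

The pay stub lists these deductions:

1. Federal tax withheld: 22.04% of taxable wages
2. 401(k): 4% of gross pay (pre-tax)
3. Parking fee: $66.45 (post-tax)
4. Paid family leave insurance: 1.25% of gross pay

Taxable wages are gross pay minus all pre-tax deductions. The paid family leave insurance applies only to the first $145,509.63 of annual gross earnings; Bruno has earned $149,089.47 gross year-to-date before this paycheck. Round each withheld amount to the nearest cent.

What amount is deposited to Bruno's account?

$9,339.87

401(k): $12,568.30 × 0.04 = $502.73
Taxable wages = $12,568.30 − $502.73 = $12,065.57
Federal tax withheld: $12,065.57 × 0.2204 = $2,659.25
Paid family leave insurance: annual cap $145,509.63 already reached (YTD $149,089.47), so $0.00
Parking fee: $66.45
Total deductions = $502.73 + $2,659.25 + $0.00 + $66.45 = $3,228.43
Net pay = $12,568.30 − $3,228.43 = $9,339.87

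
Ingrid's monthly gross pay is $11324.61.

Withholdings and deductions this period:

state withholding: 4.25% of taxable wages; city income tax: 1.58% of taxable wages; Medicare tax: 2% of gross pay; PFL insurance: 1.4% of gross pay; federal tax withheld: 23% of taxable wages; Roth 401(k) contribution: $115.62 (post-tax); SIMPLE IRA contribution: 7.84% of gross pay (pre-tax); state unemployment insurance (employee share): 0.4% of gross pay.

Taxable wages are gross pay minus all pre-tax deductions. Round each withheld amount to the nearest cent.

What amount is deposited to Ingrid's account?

$6881.90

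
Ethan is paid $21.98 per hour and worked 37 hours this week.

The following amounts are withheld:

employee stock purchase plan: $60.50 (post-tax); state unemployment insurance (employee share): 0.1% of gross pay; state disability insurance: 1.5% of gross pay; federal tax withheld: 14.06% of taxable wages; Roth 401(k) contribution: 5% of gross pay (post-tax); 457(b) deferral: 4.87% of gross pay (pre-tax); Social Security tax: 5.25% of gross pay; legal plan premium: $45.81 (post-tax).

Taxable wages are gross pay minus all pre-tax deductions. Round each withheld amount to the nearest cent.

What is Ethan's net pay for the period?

$462.19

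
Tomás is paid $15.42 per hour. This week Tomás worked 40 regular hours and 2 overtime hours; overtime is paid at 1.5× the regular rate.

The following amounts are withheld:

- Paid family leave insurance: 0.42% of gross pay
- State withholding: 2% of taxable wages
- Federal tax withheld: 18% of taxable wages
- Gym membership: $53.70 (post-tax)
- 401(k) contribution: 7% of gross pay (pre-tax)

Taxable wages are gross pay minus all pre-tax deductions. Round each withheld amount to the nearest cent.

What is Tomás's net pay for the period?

$436.84

Regular pay: 40 × $15.42 = $616.80
Overtime pay: 2 × $15.42 × 1.5 = $46.26
Gross pay = $616.80 + $46.26 = $663.06
401(k) contribution: $663.06 × 0.07 = $46.41
Taxable wages = $663.06 − $46.41 = $616.65
Federal tax withheld: $616.65 × 0.18 = $111.00
State withholding: $616.65 × 0.02 = $12.33
Paid family leave insurance: $663.06 × 0.0042 = $2.78
Gym membership: $53.70
Total deductions = $46.41 + $111.00 + $12.33 + $2.78 + $53.70 = $226.22
Net pay = $663.06 − $226.22 = $436.84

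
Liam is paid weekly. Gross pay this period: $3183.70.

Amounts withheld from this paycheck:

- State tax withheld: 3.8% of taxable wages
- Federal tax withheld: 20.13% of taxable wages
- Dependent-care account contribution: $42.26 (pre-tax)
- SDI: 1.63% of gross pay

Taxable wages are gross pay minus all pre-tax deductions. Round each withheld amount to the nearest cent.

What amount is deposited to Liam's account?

Dependent-care account contribution: $42.26
Taxable wages = $3183.70 − $42.26 = $3141.44
Federal tax withheld: $3141.44 × 0.2013 = $632.37
State tax withheld: $3141.44 × 0.038 = $119.37
SDI: $3183.70 × 0.0163 = $51.89
Total deductions = $42.26 + $632.37 + $119.37 + $51.89 = $845.89
Net pay = $3183.70 − $845.89 = $2337.81

$2337.81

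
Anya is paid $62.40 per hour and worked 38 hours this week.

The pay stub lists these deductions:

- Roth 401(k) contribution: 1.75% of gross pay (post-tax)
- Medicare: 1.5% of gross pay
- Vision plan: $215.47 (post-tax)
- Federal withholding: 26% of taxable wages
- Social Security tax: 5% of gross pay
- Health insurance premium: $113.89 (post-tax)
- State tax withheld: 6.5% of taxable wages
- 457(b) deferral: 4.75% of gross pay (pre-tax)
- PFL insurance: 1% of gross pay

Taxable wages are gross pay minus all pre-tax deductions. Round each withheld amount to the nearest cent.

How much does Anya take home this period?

$975.83

Gross pay: 38 × $62.40 = $2371.20
457(b) deferral: $2371.20 × 0.0475 = $112.63
Taxable wages = $2371.20 − $112.63 = $2258.57
State tax withheld: $2258.57 × 0.065 = $146.81
Federal withholding: $2258.57 × 0.26 = $587.23
PFL insurance: $2371.20 × 0.01 = $23.71
Social Security tax: $2371.20 × 0.05 = $118.56
Medicare: $2371.20 × 0.015 = $35.57
Vision plan: $215.47
Roth 401(k) contribution: $2371.20 × 0.0175 = $41.50
Health insurance premium: $113.89
Total deductions = $112.63 + $146.81 + $587.23 + $23.71 + $118.56 + $35.57 + $215.47 + $41.50 + $113.89 = $1395.37
Net pay = $2371.20 − $1395.37 = $975.83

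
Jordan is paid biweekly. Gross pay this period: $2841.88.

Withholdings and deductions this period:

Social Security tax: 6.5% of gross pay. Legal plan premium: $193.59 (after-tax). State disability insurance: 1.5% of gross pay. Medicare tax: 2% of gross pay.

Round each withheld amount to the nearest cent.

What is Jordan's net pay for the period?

Social Security tax: $2841.88 × 0.065 = $184.72
Medicare tax: $2841.88 × 0.02 = $56.84
State disability insurance: $2841.88 × 0.015 = $42.63
Legal plan premium: $193.59
Total deductions = $184.72 + $56.84 + $42.63 + $193.59 = $477.78
Net pay = $2841.88 − $477.78 = $2364.10

$2364.10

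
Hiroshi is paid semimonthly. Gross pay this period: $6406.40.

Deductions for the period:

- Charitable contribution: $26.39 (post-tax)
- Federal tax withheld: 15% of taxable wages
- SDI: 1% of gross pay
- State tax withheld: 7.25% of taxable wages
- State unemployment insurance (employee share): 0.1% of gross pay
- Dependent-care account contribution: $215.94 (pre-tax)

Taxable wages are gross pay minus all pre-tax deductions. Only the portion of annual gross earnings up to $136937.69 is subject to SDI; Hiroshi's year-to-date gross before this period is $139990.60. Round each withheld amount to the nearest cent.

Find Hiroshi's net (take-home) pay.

$4780.28

Dependent-care account contribution: $215.94
Taxable wages = $6406.40 − $215.94 = $6190.46
Federal tax withheld: $6190.46 × 0.15 = $928.57
State tax withheld: $6190.46 × 0.0725 = $448.81
State unemployment insurance (employee share): $6406.40 × 0.001 = $6.41
SDI: annual cap $136937.69 already reached (YTD $139990.60), so $0.00
Charitable contribution: $26.39
Total deductions = $215.94 + $928.57 + $448.81 + $6.41 + $0.00 + $26.39 = $1626.12
Net pay = $6406.40 − $1626.12 = $4780.28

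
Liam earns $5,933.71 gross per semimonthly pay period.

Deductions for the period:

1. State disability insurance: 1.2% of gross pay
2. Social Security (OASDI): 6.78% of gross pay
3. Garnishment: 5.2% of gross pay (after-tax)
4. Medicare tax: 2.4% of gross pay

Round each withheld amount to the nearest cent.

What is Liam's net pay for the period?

$5,009.24

Social Security (OASDI): $5,933.71 × 0.0678 = $402.31
Medicare tax: $5,933.71 × 0.024 = $142.41
State disability insurance: $5,933.71 × 0.012 = $71.20
Garnishment: $5,933.71 × 0.052 = $308.55
Total deductions = $402.31 + $142.41 + $71.20 + $308.55 = $924.47
Net pay = $5,933.71 − $924.47 = $5,009.24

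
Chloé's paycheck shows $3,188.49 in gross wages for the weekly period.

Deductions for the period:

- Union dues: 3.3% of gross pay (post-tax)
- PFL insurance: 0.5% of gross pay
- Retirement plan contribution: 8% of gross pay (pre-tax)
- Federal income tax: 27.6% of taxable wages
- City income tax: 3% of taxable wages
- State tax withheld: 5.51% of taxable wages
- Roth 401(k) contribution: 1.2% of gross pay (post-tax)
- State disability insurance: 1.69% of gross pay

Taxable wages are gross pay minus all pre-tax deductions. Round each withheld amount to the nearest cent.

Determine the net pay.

Retirement plan contribution: $3,188.49 × 0.08 = $255.08
Taxable wages = $3,188.49 − $255.08 = $2,933.41
Federal income tax: $2,933.41 × 0.276 = $809.62
City income tax: $2,933.41 × 0.03 = $88.00
State tax withheld: $2,933.41 × 0.0551 = $161.63
State disability insurance: $3,188.49 × 0.0169 = $53.89
PFL insurance: $3,188.49 × 0.005 = $15.94
Roth 401(k) contribution: $3,188.49 × 0.012 = $38.26
Union dues: $3,188.49 × 0.033 = $105.22
Total deductions = $255.08 + $809.62 + $88.00 + $161.63 + $53.89 + $15.94 + $38.26 + $105.22 = $1,527.64
Net pay = $3,188.49 − $1,527.64 = $1,660.85

$1,660.85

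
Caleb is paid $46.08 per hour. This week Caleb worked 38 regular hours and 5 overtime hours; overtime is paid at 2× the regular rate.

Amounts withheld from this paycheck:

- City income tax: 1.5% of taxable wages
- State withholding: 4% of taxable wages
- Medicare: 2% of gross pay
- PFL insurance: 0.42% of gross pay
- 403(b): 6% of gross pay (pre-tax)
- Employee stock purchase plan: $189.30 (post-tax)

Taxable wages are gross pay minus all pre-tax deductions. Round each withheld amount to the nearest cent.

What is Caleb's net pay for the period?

$1,721.94

Regular pay: 38 × $46.08 = $1,751.04
Overtime pay: 5 × $46.08 × 2 = $460.80
Gross pay = $1,751.04 + $460.80 = $2,211.84
403(b): $2,211.84 × 0.06 = $132.71
Taxable wages = $2,211.84 − $132.71 = $2,079.13
City income tax: $2,079.13 × 0.015 = $31.19
State withholding: $2,079.13 × 0.04 = $83.17
PFL insurance: $2,211.84 × 0.0042 = $9.29
Medicare: $2,211.84 × 0.02 = $44.24
Employee stock purchase plan: $189.30
Total deductions = $132.71 + $31.19 + $83.17 + $9.29 + $44.24 + $189.30 = $489.90
Net pay = $2,211.84 − $489.90 = $1,721.94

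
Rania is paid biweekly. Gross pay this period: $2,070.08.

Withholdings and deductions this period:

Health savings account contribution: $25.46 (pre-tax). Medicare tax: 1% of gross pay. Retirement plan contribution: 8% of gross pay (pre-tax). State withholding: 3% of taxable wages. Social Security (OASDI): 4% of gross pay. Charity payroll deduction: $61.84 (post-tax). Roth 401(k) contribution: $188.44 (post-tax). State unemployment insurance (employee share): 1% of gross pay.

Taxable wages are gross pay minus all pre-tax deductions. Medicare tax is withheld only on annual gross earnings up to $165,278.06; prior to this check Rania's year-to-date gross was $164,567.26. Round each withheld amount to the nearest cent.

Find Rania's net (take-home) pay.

Health savings account contribution: $25.46
Retirement plan contribution: $2,070.08 × 0.08 = $165.61
Pre-tax total = $25.46 + $165.61 = $191.07
Taxable wages = $2,070.08 − $191.07 = $1,879.01
State withholding: $1,879.01 × 0.03 = $56.37
Medicare tax: only $165,278.06 − $164,567.26 = $710.80 of this check is subject → $710.80 × 0.01 = $7.11
Social Security (OASDI): $2,070.08 × 0.04 = $82.80
State unemployment insurance (employee share): $2,070.08 × 0.01 = $20.70
Roth 401(k) contribution: $188.44
Charity payroll deduction: $61.84
Total deductions = $25.46 + $165.61 + $56.37 + $7.11 + $82.80 + $20.70 + $188.44 + $61.84 = $608.33
Net pay = $2,070.08 − $608.33 = $1,461.75

$1,461.75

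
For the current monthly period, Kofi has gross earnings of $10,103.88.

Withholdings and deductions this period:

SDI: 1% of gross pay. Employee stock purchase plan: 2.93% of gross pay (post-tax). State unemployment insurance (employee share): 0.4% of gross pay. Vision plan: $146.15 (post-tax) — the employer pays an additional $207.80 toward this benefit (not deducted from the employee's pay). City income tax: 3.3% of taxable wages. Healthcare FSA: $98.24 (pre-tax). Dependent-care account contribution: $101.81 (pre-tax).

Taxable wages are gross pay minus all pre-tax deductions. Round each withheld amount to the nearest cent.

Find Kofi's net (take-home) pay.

$8,993.35

Healthcare FSA: $98.24
Dependent-care account contribution: $101.81
Pre-tax total = $98.24 + $101.81 = $200.05
Taxable wages = $10,103.88 − $200.05 = $9,903.83
City income tax: $9,903.83 × 0.033 = $326.83
State unemployment insurance (employee share): $10,103.88 × 0.004 = $40.42
SDI: $10,103.88 × 0.01 = $101.04
Employee stock purchase plan: $10,103.88 × 0.0293 = $296.04
Vision plan: $146.15
(Employer's $207.80 toward vision plan is not withheld from the employee.)
Total deductions = $98.24 + $101.81 + $326.83 + $40.42 + $101.04 + $296.04 + $146.15 = $1,110.53
Net pay = $10,103.88 − $1,110.53 = $8,993.35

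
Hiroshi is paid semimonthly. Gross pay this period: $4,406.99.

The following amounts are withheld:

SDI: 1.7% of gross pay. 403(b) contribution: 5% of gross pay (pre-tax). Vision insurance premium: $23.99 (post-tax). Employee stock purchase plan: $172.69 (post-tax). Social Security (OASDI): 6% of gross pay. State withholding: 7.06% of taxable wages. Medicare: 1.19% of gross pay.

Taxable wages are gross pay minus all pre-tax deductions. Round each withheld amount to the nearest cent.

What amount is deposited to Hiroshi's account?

$3,302.60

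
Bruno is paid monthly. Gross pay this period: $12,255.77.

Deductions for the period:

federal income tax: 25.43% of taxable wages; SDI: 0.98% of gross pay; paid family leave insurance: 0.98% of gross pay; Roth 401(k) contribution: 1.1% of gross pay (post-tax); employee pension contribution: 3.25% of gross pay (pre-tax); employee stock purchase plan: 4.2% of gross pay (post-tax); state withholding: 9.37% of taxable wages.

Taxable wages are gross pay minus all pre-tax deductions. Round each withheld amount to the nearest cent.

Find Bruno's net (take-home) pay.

$6,841.30

Employee pension contribution: $12,255.77 × 0.0325 = $398.31
Taxable wages = $12,255.77 − $398.31 = $11,857.46
Federal income tax: $11,857.46 × 0.2543 = $3,015.35
State withholding: $11,857.46 × 0.0937 = $1,111.04
SDI: $12,255.77 × 0.0098 = $120.11
Paid family leave insurance: $12,255.77 × 0.0098 = $120.11
Roth 401(k) contribution: $12,255.77 × 0.011 = $134.81
Employee stock purchase plan: $12,255.77 × 0.042 = $514.74
Total deductions = $398.31 + $3,015.35 + $1,111.04 + $120.11 + $120.11 + $134.81 + $514.74 = $5,414.47
Net pay = $12,255.77 − $5,414.47 = $6,841.30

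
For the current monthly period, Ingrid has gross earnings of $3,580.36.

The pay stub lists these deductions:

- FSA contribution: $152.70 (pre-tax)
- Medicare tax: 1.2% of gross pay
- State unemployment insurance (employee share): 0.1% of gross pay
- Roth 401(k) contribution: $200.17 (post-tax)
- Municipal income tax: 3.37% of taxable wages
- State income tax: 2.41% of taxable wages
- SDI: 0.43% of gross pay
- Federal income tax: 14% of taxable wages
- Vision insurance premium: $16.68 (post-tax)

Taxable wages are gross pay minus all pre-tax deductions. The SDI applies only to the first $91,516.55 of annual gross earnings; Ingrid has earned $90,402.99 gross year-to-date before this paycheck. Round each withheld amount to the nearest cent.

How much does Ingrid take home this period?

$2,481.49

FSA contribution: $152.70
Taxable wages = $3,580.36 − $152.70 = $3,427.66
State income tax: $3,427.66 × 0.0241 = $82.61
Municipal income tax: $3,427.66 × 0.0337 = $115.51
Federal income tax: $3,427.66 × 0.14 = $479.87
SDI: only $91,516.55 − $90,402.99 = $1,113.56 of this check is subject → $1,113.56 × 0.0043 = $4.79
State unemployment insurance (employee share): $3,580.36 × 0.001 = $3.58
Medicare tax: $3,580.36 × 0.012 = $42.96
Roth 401(k) contribution: $200.17
Vision insurance premium: $16.68
Total deductions = $152.70 + $82.61 + $115.51 + $479.87 + $4.79 + $3.58 + $42.96 + $200.17 + $16.68 = $1,098.87
Net pay = $3,580.36 − $1,098.87 = $2,481.49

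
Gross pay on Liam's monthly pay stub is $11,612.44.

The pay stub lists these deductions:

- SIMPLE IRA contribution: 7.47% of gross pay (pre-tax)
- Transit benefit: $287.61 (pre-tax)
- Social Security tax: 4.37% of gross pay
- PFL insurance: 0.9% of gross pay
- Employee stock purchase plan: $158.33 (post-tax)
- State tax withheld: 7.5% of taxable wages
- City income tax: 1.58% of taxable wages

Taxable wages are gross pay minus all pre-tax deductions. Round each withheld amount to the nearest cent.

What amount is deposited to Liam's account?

Transit benefit: $287.61
SIMPLE IRA contribution: $11,612.44 × 0.0747 = $867.45
Pre-tax total = $287.61 + $867.45 = $1,155.06
Taxable wages = $11,612.44 − $1,155.06 = $10,457.38
City income tax: $10,457.38 × 0.0158 = $165.23
State tax withheld: $10,457.38 × 0.075 = $784.30
Social Security tax: $11,612.44 × 0.0437 = $507.46
PFL insurance: $11,612.44 × 0.009 = $104.51
Employee stock purchase plan: $158.33
Total deductions = $287.61 + $867.45 + $165.23 + $784.30 + $507.46 + $104.51 + $158.33 = $2,874.89
Net pay = $11,612.44 − $2,874.89 = $8,737.55

$8,737.55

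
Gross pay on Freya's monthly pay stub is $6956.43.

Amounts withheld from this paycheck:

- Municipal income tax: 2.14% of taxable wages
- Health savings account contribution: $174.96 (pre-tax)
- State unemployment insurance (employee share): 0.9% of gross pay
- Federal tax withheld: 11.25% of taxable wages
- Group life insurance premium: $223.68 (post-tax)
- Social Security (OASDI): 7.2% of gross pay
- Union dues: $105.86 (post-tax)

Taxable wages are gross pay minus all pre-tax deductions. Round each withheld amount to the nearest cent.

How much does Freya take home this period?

Health savings account contribution: $174.96
Taxable wages = $6956.43 − $174.96 = $6781.47
Municipal income tax: $6781.47 × 0.0214 = $145.12
Federal tax withheld: $6781.47 × 0.1125 = $762.92
Social Security (OASDI): $6956.43 × 0.072 = $500.86
State unemployment insurance (employee share): $6956.43 × 0.009 = $62.61
Group life insurance premium: $223.68
Union dues: $105.86
Total deductions = $174.96 + $145.12 + $762.92 + $500.86 + $62.61 + $223.68 + $105.86 = $1976.01
Net pay = $6956.43 − $1976.01 = $4980.42

$4980.42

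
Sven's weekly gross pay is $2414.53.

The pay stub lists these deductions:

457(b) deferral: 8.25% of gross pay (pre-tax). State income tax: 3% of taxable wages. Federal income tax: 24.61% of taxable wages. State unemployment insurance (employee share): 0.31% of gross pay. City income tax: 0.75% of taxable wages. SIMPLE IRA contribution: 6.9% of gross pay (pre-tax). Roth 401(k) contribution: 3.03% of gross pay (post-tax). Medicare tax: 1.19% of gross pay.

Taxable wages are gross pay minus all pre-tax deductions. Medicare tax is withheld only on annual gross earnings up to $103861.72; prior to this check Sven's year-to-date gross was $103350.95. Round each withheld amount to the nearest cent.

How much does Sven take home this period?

SIMPLE IRA contribution: $2414.53 × 0.069 = $166.60
457(b) deferral: $2414.53 × 0.0825 = $199.20
Pre-tax total = $166.60 + $199.20 = $365.80
Taxable wages = $2414.53 − $365.80 = $2048.73
State income tax: $2048.73 × 0.03 = $61.46
Federal income tax: $2048.73 × 0.2461 = $504.19
City income tax: $2048.73 × 0.0075 = $15.37
State unemployment insurance (employee share): $2414.53 × 0.0031 = $7.49
Medicare tax: only $103861.72 − $103350.95 = $510.77 of this check is subject → $510.77 × 0.0119 = $6.08
Roth 401(k) contribution: $2414.53 × 0.0303 = $73.16
Total deductions = $166.60 + $199.20 + $61.46 + $504.19 + $15.37 + $7.49 + $6.08 + $73.16 = $1033.55
Net pay = $2414.53 − $1033.55 = $1380.98

$1380.98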